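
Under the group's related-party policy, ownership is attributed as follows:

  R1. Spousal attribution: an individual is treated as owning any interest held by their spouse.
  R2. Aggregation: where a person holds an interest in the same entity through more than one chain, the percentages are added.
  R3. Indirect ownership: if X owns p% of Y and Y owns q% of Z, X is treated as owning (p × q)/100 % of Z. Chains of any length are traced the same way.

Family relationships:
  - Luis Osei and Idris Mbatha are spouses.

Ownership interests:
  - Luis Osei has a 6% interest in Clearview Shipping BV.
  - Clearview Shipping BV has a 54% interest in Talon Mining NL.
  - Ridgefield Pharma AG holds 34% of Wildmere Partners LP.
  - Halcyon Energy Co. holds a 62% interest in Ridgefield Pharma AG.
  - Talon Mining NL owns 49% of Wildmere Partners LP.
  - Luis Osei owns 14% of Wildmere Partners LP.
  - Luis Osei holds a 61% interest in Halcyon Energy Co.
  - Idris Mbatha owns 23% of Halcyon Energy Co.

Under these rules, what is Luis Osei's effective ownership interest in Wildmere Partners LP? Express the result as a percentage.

By spousal attribution (R1), Luis Osei is treated as also owning Idris Mbatha's interest in Halcyon Energy Co, giving 61% + 23% = 84%.
Chain via Halcyon Energy Co. → Ridgefield Pharma AG (R3): 84% × 62% × 34% = 17.7072% of Wildmere Partners LP.
Chain via Clearview Shipping BV → Talon Mining NL (R3): 6% × 54% × 49% = 1.5876% of Wildmere Partners LP.
Direct interest in Wildmere Partners LP: 14%.
Aggregating (R2): 17.7072% + 1.5876% + 14% = 33.2948%.

33.2948%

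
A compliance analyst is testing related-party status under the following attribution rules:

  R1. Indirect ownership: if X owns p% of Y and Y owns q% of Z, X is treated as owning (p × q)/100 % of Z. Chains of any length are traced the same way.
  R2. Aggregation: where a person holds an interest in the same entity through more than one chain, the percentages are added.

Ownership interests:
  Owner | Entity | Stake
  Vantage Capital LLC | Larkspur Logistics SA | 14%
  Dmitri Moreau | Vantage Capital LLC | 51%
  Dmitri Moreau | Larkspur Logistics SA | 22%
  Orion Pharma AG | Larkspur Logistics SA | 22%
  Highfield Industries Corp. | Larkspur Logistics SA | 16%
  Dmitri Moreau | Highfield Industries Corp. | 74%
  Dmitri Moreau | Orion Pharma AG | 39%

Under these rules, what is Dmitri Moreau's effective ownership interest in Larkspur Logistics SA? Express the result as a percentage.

49.56%

Chain via Orion Pharma AG (R1): 39% × 22% = 8.58% of Larkspur Logistics SA.
Chain via Highfield Industries Corp. (R1): 74% × 16% = 11.84% of Larkspur Logistics SA.
Chain via Vantage Capital LLC (R1): 51% × 14% = 7.14% of Larkspur Logistics SA.
Direct interest in Larkspur Logistics SA: 22%.
Aggregating (R2): 8.58% + 11.84% + 7.14% + 22% = 49.56%.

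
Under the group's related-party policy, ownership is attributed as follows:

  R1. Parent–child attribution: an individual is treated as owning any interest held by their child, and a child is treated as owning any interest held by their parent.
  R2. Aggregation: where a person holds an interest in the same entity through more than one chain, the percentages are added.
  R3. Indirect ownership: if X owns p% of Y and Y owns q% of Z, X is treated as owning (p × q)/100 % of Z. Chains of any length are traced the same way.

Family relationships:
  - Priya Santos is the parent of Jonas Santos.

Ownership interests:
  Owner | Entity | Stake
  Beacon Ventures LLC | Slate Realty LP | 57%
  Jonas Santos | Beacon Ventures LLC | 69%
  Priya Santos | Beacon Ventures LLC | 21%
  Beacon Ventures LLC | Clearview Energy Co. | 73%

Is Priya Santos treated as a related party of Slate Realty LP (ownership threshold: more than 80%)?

By parent–child attribution (R1), Priya Santos is treated as also owning Jonas Santos's interest in Beacon Ventures LLC, giving 21% + 69% = 90%.
Chain via Beacon Ventures LLC (R3): 90% × 57% = 51.3% of Slate Realty LP.
51.3% does not exceed the 80% threshold, so Priya is not a related party to Slate Realty LP.

No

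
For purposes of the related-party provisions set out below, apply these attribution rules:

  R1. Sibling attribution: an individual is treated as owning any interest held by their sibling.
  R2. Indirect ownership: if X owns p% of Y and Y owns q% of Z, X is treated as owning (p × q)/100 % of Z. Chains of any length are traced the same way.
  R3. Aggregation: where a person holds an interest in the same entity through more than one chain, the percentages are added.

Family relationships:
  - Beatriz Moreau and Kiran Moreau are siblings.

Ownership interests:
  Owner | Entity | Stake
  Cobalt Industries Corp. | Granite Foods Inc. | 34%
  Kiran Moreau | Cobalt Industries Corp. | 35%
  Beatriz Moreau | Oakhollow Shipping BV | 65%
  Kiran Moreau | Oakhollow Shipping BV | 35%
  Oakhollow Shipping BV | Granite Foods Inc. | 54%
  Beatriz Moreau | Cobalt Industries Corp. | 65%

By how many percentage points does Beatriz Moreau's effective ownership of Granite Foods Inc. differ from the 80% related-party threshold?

By sibling attribution (R1), Beatriz Moreau is treated as also owning Kiran Moreau's interest in Cobalt Industries Corp, giving 65% + 35% = 100%.
By sibling attribution (R1), Beatriz Moreau is treated as also owning Kiran Moreau's interest in Oakhollow Shipping BV, giving 65% + 35% = 100%.
Chain via Cobalt Industries Corp. (R2): 100% × 34% = 34% of Granite Foods Inc.
Chain via Oakhollow Shipping BV (R2): 100% × 54% = 54% of Granite Foods Inc.
Aggregating (R3): 34% + 54% = 88%.
88% exceeds the 80% threshold by 8 percentage points.

8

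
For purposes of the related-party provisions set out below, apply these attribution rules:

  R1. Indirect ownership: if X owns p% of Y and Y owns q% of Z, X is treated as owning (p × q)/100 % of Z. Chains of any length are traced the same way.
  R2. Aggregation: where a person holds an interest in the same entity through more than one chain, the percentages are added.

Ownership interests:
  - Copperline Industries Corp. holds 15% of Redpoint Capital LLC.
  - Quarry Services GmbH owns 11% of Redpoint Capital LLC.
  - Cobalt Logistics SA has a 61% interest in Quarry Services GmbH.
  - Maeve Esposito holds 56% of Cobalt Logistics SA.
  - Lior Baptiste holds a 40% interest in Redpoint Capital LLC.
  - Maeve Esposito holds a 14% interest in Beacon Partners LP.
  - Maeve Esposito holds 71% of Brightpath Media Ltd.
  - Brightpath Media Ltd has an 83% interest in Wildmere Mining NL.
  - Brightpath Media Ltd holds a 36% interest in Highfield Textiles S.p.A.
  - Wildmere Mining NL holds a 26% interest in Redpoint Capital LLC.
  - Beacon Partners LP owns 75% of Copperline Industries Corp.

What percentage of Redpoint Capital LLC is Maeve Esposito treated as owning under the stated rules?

20.6544%

Chain via Beacon Partners LP → Copperline Industries Corp. (R1): 14% × 75% × 15% = 1.575% of Redpoint Capital LLC.
Chain via Brightpath Media Ltd → Wildmere Mining NL (R1): 71% × 83% × 26% = 15.3218% of Redpoint Capital LLC.
Chain via Cobalt Logistics SA → Quarry Services GmbH (R1): 56% × 61% × 11% = 3.7576% of Redpoint Capital LLC.
Aggregating (R2): 1.575% + 15.3218% + 3.7576% = 20.6544%.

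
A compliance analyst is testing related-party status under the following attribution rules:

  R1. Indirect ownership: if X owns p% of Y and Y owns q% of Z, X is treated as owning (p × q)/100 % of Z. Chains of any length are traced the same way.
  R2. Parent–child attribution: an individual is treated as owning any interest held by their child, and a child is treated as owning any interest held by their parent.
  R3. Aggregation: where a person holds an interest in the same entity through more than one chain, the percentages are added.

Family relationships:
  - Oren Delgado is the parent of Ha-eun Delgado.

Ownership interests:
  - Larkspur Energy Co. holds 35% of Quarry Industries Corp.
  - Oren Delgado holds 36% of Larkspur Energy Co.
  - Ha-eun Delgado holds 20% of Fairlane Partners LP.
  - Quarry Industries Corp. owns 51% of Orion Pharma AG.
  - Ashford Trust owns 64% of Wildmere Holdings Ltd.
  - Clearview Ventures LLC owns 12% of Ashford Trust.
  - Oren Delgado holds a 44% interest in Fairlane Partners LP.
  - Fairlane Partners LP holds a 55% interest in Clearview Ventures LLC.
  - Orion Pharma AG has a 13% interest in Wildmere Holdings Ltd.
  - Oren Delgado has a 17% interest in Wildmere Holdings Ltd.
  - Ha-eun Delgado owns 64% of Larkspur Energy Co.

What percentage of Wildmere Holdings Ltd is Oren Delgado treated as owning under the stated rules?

By parent–child attribution (R2), Oren Delgado is treated as also owning Ha-eun Delgado's interest in Fairlane Partners LP, giving 44% + 20% = 64%.
By parent–child attribution (R2), Oren Delgado is treated as also owning Ha-eun Delgado's interest in Larkspur Energy Co, giving 36% + 64% = 100%.
Chain via Fairlane Partners LP → Clearview Ventures LLC → Ashford Trust (R1): 64% × 55% × 12% × 64% = 2.70336% of Wildmere Holdings Ltd.
Chain via Larkspur Energy Co. → Quarry Industries Corp. → Orion Pharma AG (R1): 100% × 35% × 51% × 13% = 2.3205% of Wildmere Holdings Ltd.
Direct interest in Wildmere Holdings Ltd: 17%.
Aggregating (R3): 2.70336% + 2.3205% + 17% = 22.02386%.

22.02386%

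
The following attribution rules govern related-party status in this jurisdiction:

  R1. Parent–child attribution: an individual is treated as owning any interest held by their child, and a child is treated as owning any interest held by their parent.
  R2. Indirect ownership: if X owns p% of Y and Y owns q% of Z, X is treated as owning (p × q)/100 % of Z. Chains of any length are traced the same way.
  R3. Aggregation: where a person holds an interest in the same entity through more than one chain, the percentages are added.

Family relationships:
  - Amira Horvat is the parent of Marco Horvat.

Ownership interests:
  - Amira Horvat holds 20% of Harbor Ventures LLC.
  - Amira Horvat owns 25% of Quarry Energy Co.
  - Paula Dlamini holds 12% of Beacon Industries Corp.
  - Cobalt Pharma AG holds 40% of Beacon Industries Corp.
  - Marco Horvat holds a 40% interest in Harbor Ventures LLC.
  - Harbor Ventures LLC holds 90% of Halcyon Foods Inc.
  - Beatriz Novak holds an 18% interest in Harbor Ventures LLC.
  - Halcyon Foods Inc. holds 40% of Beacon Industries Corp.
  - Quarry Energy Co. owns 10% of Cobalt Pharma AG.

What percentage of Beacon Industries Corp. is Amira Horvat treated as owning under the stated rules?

By parent–child attribution (R1), Amira Horvat is treated as also owning Marco Horvat's interest in Harbor Ventures LLC, giving 20% + 40% = 60%.
Chain via Quarry Energy Co. → Cobalt Pharma AG (R2): 25% × 10% × 40% = 1% of Beacon Industries Corp.
Chain via Harbor Ventures LLC → Halcyon Foods Inc. (R2): 60% × 90% × 40% = 21.6% of Beacon Industries Corp.
Aggregating (R3): 1% + 21.6% = 22.6%.

22.6%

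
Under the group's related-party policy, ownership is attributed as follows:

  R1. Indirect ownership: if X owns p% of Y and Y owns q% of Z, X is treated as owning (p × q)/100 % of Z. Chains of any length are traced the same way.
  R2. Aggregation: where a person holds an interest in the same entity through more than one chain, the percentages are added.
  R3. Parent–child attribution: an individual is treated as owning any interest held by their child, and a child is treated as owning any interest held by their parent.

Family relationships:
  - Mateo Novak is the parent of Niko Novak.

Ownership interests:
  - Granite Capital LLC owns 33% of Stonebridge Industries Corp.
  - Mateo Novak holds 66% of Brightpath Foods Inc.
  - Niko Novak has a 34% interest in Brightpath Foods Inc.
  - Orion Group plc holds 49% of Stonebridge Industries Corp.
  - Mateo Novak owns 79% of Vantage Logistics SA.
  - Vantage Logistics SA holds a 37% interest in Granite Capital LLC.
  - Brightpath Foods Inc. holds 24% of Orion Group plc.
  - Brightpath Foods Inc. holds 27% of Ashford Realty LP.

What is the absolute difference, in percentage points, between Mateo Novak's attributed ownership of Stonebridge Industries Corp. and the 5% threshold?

By parent–child attribution (R3), Mateo Novak is treated as also owning Niko Novak's interest in Brightpath Foods Inc, giving 66% + 34% = 100%.
Chain via Brightpath Foods Inc. → Orion Group plc (R1): 100% × 24% × 49% = 11.76% of Stonebridge Industries Corp.
Chain via Vantage Logistics SA → Granite Capital LLC (R1): 79% × 37% × 33% = 9.6459% of Stonebridge Industries Corp.
Aggregating (R2): 11.76% + 9.6459% = 21.4059%.
21.4059% exceeds the 5% threshold by 16.4059 percentage points.

16.4059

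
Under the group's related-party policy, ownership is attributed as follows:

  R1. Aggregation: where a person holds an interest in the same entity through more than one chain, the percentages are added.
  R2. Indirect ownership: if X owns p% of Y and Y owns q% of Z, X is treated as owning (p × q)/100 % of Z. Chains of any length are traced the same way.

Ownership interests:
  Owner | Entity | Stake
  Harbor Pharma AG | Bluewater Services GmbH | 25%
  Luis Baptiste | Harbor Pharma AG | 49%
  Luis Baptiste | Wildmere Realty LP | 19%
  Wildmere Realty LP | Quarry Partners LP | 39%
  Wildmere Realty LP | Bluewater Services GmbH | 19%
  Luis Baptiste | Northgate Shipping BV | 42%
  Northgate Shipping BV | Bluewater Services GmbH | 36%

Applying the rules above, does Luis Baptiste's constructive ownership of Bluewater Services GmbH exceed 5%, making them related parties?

Chain via Harbor Pharma AG (R2): 49% × 25% = 12.25% of Bluewater Services GmbH.
Chain via Northgate Shipping BV (R2): 42% × 36% = 15.12% of Bluewater Services GmbH.
Chain via Wildmere Realty LP (R2): 19% × 19% = 3.61% of Bluewater Services GmbH.
Aggregating (R1): 12.25% + 15.12% + 3.61% = 30.98%.
30.98% exceeds the 5% threshold, so Luis is a related party to Bluewater Services GmbH.

Yes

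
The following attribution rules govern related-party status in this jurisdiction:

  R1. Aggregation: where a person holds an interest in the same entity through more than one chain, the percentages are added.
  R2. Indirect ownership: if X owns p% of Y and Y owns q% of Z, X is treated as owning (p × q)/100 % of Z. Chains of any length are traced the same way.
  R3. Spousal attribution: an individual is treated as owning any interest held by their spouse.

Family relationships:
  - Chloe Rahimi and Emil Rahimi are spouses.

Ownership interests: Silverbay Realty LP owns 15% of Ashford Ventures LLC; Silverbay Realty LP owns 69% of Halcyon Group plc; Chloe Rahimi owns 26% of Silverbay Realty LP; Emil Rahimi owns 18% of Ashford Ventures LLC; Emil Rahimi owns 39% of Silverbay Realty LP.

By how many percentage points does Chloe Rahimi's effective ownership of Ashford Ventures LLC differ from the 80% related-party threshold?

By spousal attribution (R3), Chloe Rahimi is treated as also owning Emil Rahimi's interest in Silverbay Realty LP, giving 26% + 39% = 65%.
By spousal attribution (R3), Chloe Rahimi is treated as owning Emil Rahimi's 18% interest in Ashford Ventures LLC.
Chain via Silverbay Realty LP (R2): 65% × 15% = 9.75% of Ashford Ventures LLC.
Direct interest in Ashford Ventures LLC: 18%.
Aggregating (R1): 9.75% + 18% = 27.75%.
27.75% falls short of the 80% threshold by 52.25 percentage points.

52.25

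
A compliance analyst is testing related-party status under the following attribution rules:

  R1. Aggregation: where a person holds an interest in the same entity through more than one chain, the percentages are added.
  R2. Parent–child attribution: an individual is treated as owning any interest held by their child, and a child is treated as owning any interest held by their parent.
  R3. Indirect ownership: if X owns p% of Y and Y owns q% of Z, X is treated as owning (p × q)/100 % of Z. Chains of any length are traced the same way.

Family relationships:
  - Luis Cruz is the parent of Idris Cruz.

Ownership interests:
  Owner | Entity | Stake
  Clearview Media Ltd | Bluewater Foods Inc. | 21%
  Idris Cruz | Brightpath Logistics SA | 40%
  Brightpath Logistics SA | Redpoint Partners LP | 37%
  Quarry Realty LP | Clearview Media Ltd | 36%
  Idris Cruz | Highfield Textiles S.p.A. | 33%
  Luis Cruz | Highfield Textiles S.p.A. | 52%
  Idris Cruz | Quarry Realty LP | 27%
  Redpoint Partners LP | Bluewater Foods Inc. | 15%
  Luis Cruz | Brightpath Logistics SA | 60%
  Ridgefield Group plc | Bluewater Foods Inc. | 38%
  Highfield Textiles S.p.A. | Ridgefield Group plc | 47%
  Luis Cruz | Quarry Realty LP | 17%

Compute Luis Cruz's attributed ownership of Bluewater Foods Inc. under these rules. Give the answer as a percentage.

By parent–child attribution (R2), Luis Cruz is treated as also owning Idris Cruz's interest in Highfield Textiles S.p.A, giving 52% + 33% = 85%.
By parent–child attribution (R2), Luis Cruz is treated as also owning Idris Cruz's interest in Quarry Realty LP, giving 17% + 27% = 44%.
By parent–child attribution (R2), Luis Cruz is treated as also owning Idris Cruz's interest in Brightpath Logistics SA, giving 60% + 40% = 100%.
Chain via Highfield Textiles S.p.A. → Ridgefield Group plc (R3): 85% × 47% × 38% = 15.181% of Bluewater Foods Inc.
Chain via Quarry Realty LP → Clearview Media Ltd (R3): 44% × 36% × 21% = 3.3264% of Bluewater Foods Inc.
Chain via Brightpath Logistics SA → Redpoint Partners LP (R3): 100% × 37% × 15% = 5.55% of Bluewater Foods Inc.
Aggregating (R1): 15.181% + 3.3264% + 5.55% = 24.0574%.

24.0574%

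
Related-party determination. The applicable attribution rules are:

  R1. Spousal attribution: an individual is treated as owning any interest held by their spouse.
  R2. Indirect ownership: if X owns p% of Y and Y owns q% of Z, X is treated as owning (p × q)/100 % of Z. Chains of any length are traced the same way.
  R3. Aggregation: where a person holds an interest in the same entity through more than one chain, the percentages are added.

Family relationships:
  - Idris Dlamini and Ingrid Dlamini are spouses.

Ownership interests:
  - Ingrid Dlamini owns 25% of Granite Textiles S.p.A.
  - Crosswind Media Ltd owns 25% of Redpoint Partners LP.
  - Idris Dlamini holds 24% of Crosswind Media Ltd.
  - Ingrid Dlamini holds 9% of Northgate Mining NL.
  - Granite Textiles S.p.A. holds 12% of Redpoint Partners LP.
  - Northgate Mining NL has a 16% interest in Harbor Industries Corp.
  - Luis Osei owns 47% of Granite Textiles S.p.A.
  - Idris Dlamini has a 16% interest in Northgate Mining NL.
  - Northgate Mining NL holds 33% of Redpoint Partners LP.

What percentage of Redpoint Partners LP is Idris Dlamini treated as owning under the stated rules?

17.25%

By spousal attribution (R1), Idris Dlamini is treated as also owning Ingrid Dlamini's interest in Northgate Mining NL, giving 16% + 9% = 25%.
By spousal attribution (R1), Idris Dlamini is treated as owning Ingrid Dlamini's 25% interest in Granite Textiles S.p.A.
Chain via Crosswind Media Ltd (R2): 24% × 25% = 6% of Redpoint Partners LP.
Chain via Northgate Mining NL (R2): 25% × 33% = 8.25% of Redpoint Partners LP.
Chain via Granite Textiles S.p.A. (R2): 25% × 12% = 3% of Redpoint Partners LP.
Aggregating (R3): 6% + 8.25% + 3% = 17.25%.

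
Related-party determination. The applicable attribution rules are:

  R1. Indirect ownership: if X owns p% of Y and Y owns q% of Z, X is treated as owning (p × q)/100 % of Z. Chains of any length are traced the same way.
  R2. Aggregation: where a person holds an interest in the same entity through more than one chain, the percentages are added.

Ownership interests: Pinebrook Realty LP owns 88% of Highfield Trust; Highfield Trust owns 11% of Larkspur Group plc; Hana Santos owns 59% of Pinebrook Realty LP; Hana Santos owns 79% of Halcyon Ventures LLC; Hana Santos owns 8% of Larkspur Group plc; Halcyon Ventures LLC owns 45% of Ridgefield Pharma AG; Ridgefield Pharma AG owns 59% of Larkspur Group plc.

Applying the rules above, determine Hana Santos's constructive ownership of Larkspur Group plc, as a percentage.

34.6857%

Chain via Halcyon Ventures LLC → Ridgefield Pharma AG (R1): 79% × 45% × 59% = 20.9745% of Larkspur Group plc.
Chain via Pinebrook Realty LP → Highfield Trust (R1): 59% × 88% × 11% = 5.7112% of Larkspur Group plc.
Direct interest in Larkspur Group plc: 8%.
Aggregating (R2): 20.9745% + 5.7112% + 8% = 34.6857%.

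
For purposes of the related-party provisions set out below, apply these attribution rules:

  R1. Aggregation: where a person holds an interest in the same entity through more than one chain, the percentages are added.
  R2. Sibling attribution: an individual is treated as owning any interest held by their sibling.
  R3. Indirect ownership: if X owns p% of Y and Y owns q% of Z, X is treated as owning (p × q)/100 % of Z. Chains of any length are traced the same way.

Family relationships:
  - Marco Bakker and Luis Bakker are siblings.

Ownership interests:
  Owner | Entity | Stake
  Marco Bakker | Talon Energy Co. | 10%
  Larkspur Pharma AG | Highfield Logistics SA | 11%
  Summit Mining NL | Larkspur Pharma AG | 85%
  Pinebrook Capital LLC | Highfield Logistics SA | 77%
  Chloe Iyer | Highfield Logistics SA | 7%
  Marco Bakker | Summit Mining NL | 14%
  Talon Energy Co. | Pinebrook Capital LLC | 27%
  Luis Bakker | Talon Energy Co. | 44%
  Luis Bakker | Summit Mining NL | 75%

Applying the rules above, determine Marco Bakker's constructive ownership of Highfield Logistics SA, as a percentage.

19.5481%

By sibling attribution (R2), Marco Bakker is treated as also owning Luis Bakker's interest in Summit Mining NL, giving 14% + 75% = 89%.
By sibling attribution (R2), Marco Bakker is treated as also owning Luis Bakker's interest in Talon Energy Co, giving 10% + 44% = 54%.
Chain via Summit Mining NL → Larkspur Pharma AG (R3): 89% × 85% × 11% = 8.3215% of Highfield Logistics SA.
Chain via Talon Energy Co. → Pinebrook Capital LLC (R3): 54% × 27% × 77% = 11.2266% of Highfield Logistics SA.
Aggregating (R1): 8.3215% + 11.2266% = 19.5481%.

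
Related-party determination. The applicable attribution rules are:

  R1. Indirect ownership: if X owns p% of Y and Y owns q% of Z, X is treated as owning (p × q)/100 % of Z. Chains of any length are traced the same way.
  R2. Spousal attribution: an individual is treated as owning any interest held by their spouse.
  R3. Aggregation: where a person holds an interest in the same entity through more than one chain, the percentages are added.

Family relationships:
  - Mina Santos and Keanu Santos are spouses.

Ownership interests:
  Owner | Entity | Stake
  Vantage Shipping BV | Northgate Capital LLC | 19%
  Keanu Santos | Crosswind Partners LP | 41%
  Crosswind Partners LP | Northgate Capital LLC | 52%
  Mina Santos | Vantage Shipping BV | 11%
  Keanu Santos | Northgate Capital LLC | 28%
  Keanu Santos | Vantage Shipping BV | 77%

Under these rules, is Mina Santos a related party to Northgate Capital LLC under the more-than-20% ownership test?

Yes

By spousal attribution (R2), Mina Santos is treated as also owning Keanu Santos's interest in Vantage Shipping BV, giving 11% + 77% = 88%.
By spousal attribution (R2), Mina Santos is treated as owning Keanu Santos's 41% interest in Crosswind Partners LP.
By spousal attribution (R2), Mina Santos is treated as owning Keanu Santos's 28% interest in Northgate Capital LLC.
Chain via Vantage Shipping BV (R1): 88% × 19% = 16.72% of Northgate Capital LLC.
Chain via Crosswind Partners LP (R1): 41% × 52% = 21.32% of Northgate Capital LLC.
Direct interest in Northgate Capital LLC: 28%.
Aggregating (R3): 16.72% + 21.32% + 28% = 66.04%.
66.04% exceeds the 20% threshold, so Mina is a related party to Northgate Capital LLC.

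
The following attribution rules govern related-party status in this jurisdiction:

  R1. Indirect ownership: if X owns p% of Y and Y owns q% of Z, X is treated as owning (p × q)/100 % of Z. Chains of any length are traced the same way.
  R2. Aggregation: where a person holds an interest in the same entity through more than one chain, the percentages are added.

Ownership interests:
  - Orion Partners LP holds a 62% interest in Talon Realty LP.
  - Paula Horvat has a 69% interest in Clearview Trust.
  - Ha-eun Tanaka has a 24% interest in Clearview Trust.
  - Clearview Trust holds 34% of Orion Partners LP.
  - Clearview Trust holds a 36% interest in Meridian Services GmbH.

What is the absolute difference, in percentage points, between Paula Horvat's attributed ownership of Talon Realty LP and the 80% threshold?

Chain via Clearview Trust → Orion Partners LP (R1): 69% × 34% × 62% = 14.5452% of Talon Realty LP.
14.5452% falls short of the 80% threshold by 65.4548 percentage points.

65.4548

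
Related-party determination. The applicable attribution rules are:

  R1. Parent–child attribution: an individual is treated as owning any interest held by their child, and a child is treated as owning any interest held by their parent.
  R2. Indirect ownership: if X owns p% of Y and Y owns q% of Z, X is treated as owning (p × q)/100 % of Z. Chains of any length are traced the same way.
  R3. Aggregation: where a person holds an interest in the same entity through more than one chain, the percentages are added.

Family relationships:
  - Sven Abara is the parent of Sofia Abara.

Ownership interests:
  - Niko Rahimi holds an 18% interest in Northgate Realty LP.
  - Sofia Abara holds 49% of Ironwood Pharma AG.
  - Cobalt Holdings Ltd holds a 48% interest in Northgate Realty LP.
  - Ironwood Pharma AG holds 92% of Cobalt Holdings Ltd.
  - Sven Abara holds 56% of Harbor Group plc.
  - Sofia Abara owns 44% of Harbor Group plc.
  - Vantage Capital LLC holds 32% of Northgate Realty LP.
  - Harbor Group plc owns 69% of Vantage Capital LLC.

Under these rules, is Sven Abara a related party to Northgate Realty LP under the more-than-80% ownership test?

By parent–child attribution (R1), Sven Abara is treated as also owning Sofia Abara's interest in Harbor Group plc, giving 56% + 44% = 100%.
By parent–child attribution (R1), Sven Abara is treated as owning Sofia Abara's 49% interest in Ironwood Pharma AG.
Chain via Harbor Group plc → Vantage Capital LLC (R2): 100% × 69% × 32% = 22.08% of Northgate Realty LP.
Chain via Ironwood Pharma AG → Cobalt Holdings Ltd (R2): 49% × 92% × 48% = 21.6384% of Northgate Realty LP.
Aggregating (R3): 22.08% + 21.6384% = 43.7184%.
43.7184% does not exceed the 80% threshold, so Sven is not a related party to Northgate Realty LP.

No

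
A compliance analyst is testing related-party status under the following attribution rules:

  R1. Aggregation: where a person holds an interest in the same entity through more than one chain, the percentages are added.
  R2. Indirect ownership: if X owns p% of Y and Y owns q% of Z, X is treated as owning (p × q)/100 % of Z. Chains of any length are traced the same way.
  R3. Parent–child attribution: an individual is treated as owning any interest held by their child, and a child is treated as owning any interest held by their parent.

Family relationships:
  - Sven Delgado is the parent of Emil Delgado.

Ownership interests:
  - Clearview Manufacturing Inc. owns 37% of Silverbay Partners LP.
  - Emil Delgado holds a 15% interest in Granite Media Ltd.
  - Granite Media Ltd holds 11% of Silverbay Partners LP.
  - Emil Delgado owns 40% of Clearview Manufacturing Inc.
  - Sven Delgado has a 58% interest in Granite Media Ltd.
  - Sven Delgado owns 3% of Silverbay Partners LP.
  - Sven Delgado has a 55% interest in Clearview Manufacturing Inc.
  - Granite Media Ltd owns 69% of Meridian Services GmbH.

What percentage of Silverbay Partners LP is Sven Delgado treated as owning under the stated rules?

46.18%

By parent–child attribution (R3), Sven Delgado is treated as also owning Emil Delgado's interest in Clearview Manufacturing Inc, giving 55% + 40% = 95%.
By parent–child attribution (R3), Sven Delgado is treated as also owning Emil Delgado's interest in Granite Media Ltd, giving 58% + 15% = 73%.
Chain via Clearview Manufacturing Inc. (R2): 95% × 37% = 35.15% of Silverbay Partners LP.
Chain via Granite Media Ltd (R2): 73% × 11% = 8.03% of Silverbay Partners LP.
Direct interest in Silverbay Partners LP: 3%.
Aggregating (R1): 35.15% + 8.03% + 3% = 46.18%.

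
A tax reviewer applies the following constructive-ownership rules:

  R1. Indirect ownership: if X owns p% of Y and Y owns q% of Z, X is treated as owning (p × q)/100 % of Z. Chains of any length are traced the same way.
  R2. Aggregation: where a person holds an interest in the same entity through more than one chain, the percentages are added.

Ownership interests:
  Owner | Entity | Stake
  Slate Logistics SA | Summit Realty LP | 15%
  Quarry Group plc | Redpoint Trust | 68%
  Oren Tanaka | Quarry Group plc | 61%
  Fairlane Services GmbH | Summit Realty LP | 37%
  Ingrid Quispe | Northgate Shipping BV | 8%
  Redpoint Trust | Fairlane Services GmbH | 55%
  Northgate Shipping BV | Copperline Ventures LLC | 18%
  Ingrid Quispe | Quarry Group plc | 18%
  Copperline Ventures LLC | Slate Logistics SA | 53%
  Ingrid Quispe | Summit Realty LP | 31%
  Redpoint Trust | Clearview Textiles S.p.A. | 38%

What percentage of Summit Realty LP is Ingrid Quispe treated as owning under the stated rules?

Chain via Quarry Group plc → Redpoint Trust → Fairlane Services GmbH (R1): 18% × 68% × 55% × 37% = 2.49084% of Summit Realty LP.
Chain via Northgate Shipping BV → Copperline Ventures LLC → Slate Logistics SA (R1): 8% × 18% × 53% × 15% = 0.11448% of Summit Realty LP.
Direct interest in Summit Realty LP: 31%.
Aggregating (R2): 2.49084% + 0.11448% + 31% = 33.60532%.

33.60532%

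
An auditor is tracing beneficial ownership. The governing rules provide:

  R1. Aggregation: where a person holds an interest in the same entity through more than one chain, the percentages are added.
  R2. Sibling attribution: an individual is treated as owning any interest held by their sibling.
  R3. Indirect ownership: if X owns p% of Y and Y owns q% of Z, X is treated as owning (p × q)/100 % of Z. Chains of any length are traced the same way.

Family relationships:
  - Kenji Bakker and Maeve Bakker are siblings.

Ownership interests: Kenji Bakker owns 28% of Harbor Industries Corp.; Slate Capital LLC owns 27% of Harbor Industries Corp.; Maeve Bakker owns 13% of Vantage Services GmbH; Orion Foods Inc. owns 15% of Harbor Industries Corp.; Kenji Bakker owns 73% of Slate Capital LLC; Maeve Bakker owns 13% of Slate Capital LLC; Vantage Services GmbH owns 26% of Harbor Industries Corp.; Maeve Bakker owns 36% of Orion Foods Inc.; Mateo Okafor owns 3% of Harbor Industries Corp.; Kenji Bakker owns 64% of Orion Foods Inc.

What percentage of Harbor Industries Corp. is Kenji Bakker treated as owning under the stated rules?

69.6%

By sibling attribution (R2), Kenji Bakker is treated as also owning Maeve Bakker's interest in Orion Foods Inc, giving 64% + 36% = 100%.
By sibling attribution (R2), Kenji Bakker is treated as also owning Maeve Bakker's interest in Slate Capital LLC, giving 73% + 13% = 86%.
By sibling attribution (R2), Kenji Bakker is treated as owning Maeve Bakker's 13% interest in Vantage Services GmbH.
Chain via Orion Foods Inc. (R3): 100% × 15% = 15% of Harbor Industries Corp.
Chain via Slate Capital LLC (R3): 86% × 27% = 23.22% of Harbor Industries Corp.
Direct interest in Harbor Industries Corp: 28%.
Chain via Vantage Services GmbH (R3): 13% × 26% = 3.38% of Harbor Industries Corp.
Aggregating (R1): 15% + 23.22% + 28% + 3.38% = 69.6%.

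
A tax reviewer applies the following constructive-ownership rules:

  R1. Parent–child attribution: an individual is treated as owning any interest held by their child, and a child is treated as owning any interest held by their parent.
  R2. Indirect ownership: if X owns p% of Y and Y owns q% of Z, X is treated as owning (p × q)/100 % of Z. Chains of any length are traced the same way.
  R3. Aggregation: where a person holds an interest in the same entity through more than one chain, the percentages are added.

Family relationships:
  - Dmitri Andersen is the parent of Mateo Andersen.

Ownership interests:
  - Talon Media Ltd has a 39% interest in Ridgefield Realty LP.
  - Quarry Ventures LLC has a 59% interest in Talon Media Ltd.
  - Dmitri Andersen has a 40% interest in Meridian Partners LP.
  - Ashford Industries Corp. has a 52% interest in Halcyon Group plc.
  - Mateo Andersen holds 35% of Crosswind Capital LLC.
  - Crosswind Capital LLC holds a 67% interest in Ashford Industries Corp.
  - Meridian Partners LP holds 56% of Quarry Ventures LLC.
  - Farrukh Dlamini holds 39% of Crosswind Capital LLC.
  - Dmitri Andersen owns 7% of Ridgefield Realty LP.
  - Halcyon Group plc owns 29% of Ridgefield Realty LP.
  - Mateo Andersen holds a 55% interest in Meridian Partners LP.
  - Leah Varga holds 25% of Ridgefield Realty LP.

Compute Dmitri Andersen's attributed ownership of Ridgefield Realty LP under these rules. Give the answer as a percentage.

By parent–child attribution (R1), Dmitri Andersen is treated as also owning Mateo Andersen's interest in Meridian Partners LP, giving 40% + 55% = 95%.
By parent–child attribution (R1), Dmitri Andersen is treated as owning Mateo Andersen's 35% interest in Crosswind Capital LLC.
Chain via Meridian Partners LP → Quarry Ventures LLC → Talon Media Ltd (R2): 95% × 56% × 59% × 39% = 12.24132% of Ridgefield Realty LP.
Direct interest in Ridgefield Realty LP: 7%.
Chain via Crosswind Capital LLC → Ashford Industries Corp. → Halcyon Group plc (R2): 35% × 67% × 52% × 29% = 3.53626% of Ridgefield Realty LP.
Aggregating (R3): 12.24132% + 7% + 3.53626% = 22.77758%.

22.77758%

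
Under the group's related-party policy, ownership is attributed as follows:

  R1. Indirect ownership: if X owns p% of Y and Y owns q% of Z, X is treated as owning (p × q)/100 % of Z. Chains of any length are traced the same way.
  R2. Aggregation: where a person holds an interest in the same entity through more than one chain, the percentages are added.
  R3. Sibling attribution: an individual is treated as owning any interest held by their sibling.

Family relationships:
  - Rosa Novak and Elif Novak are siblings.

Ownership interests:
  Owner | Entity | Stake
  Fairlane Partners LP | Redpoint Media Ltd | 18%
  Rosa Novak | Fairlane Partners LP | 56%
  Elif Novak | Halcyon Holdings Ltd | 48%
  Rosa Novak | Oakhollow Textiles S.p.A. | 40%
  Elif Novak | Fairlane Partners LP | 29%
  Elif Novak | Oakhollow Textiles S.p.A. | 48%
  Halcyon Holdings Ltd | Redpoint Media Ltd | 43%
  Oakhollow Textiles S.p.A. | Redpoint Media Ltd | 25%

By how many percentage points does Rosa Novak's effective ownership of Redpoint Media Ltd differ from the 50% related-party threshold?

7.94

By sibling attribution (R3), Rosa Novak is treated as also owning Elif Novak's interest in Oakhollow Textiles S.p.A, giving 40% + 48% = 88%.
By sibling attribution (R3), Rosa Novak is treated as also owning Elif Novak's interest in Fairlane Partners LP, giving 56% + 29% = 85%.
By sibling attribution (R3), Rosa Novak is treated as owning Elif Novak's 48% interest in Halcyon Holdings Ltd.
Chain via Oakhollow Textiles S.p.A. (R1): 88% × 25% = 22% of Redpoint Media Ltd.
Chain via Fairlane Partners LP (R1): 85% × 18% = 15.3% of Redpoint Media Ltd.
Chain via Halcyon Holdings Ltd (R1): 48% × 43% = 20.64% of Redpoint Media Ltd.
Aggregating (R2): 22% + 15.3% + 20.64% = 57.94%.
57.94% exceeds the 50% threshold by 7.94 percentage points.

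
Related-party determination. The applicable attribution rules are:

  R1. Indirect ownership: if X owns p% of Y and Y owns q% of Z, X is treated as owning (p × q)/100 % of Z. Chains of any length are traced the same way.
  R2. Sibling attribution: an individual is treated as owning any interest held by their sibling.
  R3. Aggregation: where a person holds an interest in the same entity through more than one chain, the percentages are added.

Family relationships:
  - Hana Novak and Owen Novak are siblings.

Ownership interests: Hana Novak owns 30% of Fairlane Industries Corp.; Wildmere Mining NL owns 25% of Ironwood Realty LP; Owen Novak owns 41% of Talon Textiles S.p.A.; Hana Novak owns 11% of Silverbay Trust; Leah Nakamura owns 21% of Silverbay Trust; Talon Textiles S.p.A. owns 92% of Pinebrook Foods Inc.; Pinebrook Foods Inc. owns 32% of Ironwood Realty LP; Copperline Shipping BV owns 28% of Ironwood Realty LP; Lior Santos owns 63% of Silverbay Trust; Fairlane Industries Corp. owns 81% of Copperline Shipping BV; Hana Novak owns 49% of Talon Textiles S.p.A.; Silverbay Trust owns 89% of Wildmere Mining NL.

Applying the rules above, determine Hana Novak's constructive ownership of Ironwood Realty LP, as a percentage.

35.7475%

By sibling attribution (R2), Hana Novak is treated as also owning Owen Novak's interest in Talon Textiles S.p.A, giving 49% + 41% = 90%.
Chain via Fairlane Industries Corp. → Copperline Shipping BV (R1): 30% × 81% × 28% = 6.804% of Ironwood Realty LP.
Chain via Talon Textiles S.p.A. → Pinebrook Foods Inc. (R1): 90% × 92% × 32% = 26.496% of Ironwood Realty LP.
Chain via Silverbay Trust → Wildmere Mining NL (R1): 11% × 89% × 25% = 2.4475% of Ironwood Realty LP.
Aggregating (R3): 6.804% + 26.496% + 2.4475% = 35.7475%.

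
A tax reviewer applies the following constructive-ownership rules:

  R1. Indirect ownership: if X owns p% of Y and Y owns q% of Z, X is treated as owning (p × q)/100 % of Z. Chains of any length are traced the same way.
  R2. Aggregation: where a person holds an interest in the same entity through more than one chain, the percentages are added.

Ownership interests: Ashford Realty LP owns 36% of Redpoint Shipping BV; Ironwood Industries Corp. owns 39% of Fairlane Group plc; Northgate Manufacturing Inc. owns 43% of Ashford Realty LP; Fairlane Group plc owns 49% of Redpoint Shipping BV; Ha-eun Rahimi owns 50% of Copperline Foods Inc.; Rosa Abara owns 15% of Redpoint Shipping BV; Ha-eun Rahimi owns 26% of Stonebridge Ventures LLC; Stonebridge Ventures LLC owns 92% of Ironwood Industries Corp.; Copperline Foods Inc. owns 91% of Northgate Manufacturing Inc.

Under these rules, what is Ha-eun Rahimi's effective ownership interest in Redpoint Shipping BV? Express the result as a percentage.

Chain via Copperline Foods Inc. → Northgate Manufacturing Inc. → Ashford Realty LP (R1): 50% × 91% × 43% × 36% = 7.0434% of Redpoint Shipping BV.
Chain via Stonebridge Ventures LLC → Ironwood Industries Corp. → Fairlane Group plc (R1): 26% × 92% × 39% × 49% = 4.571112% of Redpoint Shipping BV.
Aggregating (R2): 7.0434% + 4.571112% = 11.614512%.

11.614512%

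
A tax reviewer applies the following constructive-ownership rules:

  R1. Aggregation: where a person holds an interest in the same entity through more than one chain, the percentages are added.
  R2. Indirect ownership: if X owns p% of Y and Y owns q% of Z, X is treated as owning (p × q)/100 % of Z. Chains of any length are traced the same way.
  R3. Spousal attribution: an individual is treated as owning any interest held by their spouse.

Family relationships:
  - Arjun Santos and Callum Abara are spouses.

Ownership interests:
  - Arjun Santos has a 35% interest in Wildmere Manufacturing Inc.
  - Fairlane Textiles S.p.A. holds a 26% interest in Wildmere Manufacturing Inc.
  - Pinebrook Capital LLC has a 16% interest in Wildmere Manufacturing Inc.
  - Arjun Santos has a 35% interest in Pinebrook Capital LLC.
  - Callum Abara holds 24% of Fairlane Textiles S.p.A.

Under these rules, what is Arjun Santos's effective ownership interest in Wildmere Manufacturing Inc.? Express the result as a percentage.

46.84%

By spousal attribution (R3), Arjun Santos is treated as owning Callum Abara's 24% interest in Fairlane Textiles S.p.A.
Chain via Pinebrook Capital LLC (R2): 35% × 16% = 5.6% of Wildmere Manufacturing Inc.
Direct interest in Wildmere Manufacturing Inc: 35%.
Chain via Fairlane Textiles S.p.A. (R2): 24% × 26% = 6.24% of Wildmere Manufacturing Inc.
Aggregating (R1): 5.6% + 35% + 6.24% = 46.84%.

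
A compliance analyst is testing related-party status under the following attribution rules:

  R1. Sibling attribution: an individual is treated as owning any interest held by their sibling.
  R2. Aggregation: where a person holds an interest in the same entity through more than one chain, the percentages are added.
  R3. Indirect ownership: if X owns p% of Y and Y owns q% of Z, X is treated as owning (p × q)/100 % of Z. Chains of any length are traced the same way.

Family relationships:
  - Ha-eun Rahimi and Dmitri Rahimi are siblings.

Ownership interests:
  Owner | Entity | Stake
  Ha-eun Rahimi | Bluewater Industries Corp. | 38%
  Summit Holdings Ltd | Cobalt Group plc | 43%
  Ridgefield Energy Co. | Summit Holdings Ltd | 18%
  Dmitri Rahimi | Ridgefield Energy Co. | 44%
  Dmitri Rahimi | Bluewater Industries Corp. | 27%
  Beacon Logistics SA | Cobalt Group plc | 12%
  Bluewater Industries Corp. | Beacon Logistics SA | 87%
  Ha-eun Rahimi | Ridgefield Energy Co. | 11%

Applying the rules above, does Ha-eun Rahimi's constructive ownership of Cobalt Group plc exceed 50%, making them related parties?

No

By sibling attribution (R1), Ha-eun Rahimi is treated as also owning Dmitri Rahimi's interest in Ridgefield Energy Co, giving 11% + 44% = 55%.
By sibling attribution (R1), Ha-eun Rahimi is treated as also owning Dmitri Rahimi's interest in Bluewater Industries Corp, giving 38% + 27% = 65%.
Chain via Ridgefield Energy Co. → Summit Holdings Ltd (R3): 55% × 18% × 43% = 4.257% of Cobalt Group plc.
Chain via Bluewater Industries Corp. → Beacon Logistics SA (R3): 65% × 87% × 12% = 6.786% of Cobalt Group plc.
Aggregating (R2): 4.257% + 6.786% = 11.043%.
11.043% does not exceed the 50% threshold, so Ha-eun is not a related party to Cobalt Group plc.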